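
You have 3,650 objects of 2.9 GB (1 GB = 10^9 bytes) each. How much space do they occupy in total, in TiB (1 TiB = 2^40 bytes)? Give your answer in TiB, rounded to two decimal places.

9.63 TiB

Total = 3,650 × 2.9 GB = 10,585 GB
= 10,585 × 1,000,000,000 bytes = 10,585,000,000,000 bytes
1 TiB = 1,099,511,627,776 bytes
10,585,000,000,000 / 1,099,511,627,776 = 9.63 TiB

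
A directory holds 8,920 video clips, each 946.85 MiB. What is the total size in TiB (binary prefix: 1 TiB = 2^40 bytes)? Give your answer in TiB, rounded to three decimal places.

8.055 TiB

Total = 8,920 × 946.85 MiB = 8,445,902 MiB
= 8,445,902 × 1,048,576 bytes = 8,856,170,135,552 bytes
1 TiB = 1,099,511,627,776 bytes
8,856,170,135,552 / 1,099,511,627,776 = 8.055 TiB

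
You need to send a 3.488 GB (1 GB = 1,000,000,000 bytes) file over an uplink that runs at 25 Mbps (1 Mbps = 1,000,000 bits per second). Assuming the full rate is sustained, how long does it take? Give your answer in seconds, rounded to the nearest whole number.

3.488 GB = 3,488,000,000 bytes = 27,904,000,000 bits
25 Mbps = 25,000,000 bits/s
time = 27,904,000,000 / 25,000,000 = 1,116 s

1,116 seconds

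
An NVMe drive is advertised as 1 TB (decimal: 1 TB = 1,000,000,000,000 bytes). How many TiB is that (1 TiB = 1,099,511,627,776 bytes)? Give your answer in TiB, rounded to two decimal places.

1 TB × 1,000,000,000,000 bytes/TB = 1,000,000,000,000 bytes
1 TiB = 2^40 bytes = 1,099,511,627,776 bytes
1,000,000,000,000 / 1,099,511,627,776 = 0.91 TiB

0.91 TiB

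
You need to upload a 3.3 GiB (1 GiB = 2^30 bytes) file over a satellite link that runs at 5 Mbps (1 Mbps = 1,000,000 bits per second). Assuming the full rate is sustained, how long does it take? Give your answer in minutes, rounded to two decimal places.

94.49 minutes

3.3 GiB = 3,543,348,019.2 bytes = 28,346,784,153.6 bits
5 Mbps = 5,000,000 bits/s
time = 28,346,784,153.6 / 5,000,000 = 5,669.357 s
5,669.357 s / 60 = 94.49 minutes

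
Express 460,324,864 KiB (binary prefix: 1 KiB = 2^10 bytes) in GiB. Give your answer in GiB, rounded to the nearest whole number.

439 GiB

460,324,864 KiB = 460,324,864 × 2^10 bytes = 471,372,660,736 bytes
1 GiB = 1,073,741,824 bytes
471,372,660,736 / 1,073,741,824 = 439 GiB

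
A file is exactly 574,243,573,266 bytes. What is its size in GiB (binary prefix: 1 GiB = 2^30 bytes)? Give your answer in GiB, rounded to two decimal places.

574,243,573,266 bytes given.
1 GiB = 1,073,741,824 bytes
574,243,573,266 / 1,073,741,824 = 534.81 GiB

534.81 GiB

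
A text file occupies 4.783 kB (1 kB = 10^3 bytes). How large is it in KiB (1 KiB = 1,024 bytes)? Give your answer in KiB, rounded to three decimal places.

4.671 KiB

4.783 kB = 4.783 × 10^3 bytes = 4,783 bytes
1 KiB = 1,024 bytes
4,783 / 1,024 = 4.671 KiB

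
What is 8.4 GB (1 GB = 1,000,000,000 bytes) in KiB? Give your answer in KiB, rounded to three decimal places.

8.4 GB × 1,000,000,000 bytes/GB = 8,400,000,000 bytes
1 KiB = 1,024 bytes
8,400,000,000 / 1,024 = 8,203,125.000 KiB

8,203,125.000 KiB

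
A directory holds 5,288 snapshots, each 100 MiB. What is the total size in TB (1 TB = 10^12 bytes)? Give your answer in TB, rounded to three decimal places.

Total = 5,288 × 100 MiB = 528,800 MiB
= 528,800 × 1,048,576 bytes = 554,486,988,800 bytes
1 TB = 1,000,000,000,000 bytes
554,486,988,800 / 1,000,000,000,000 = 0.554 TB

0.554 TB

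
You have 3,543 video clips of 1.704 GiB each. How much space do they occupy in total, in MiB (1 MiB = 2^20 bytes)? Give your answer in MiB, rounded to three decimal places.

6,182,166.528 MiB

Total = 3,543 × 1.704 GiB = 6037.272 GiB
= 6037.272 × 1,073,741,824 bytes = 6,482,471,449,264.128 bytes
1 MiB = 1,048,576 bytes
6,482,471,449,264.128 / 1,048,576 = 6,182,166.528 MiB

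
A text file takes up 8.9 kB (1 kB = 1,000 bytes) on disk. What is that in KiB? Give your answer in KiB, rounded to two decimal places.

8.9 kB = 8.9 × 10^3 bytes = 8,900 bytes
1 KiB = 2^10 bytes = 1,024 bytes
8,900 / 1,024 = 8.69 KiB

8.69 KiB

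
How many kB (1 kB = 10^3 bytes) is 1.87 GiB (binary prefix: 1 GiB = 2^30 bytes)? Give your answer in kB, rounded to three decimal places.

2,007,897.211 kB

1.87 GiB = 1.87 × 2^30 bytes = 2,007,897,210.88 bytes
1 kB = 1,000 bytes
2,007,897,210.88 / 1,000 = 2,007,897.211 kB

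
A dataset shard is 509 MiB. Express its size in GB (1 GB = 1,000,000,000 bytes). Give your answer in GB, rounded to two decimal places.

509 MiB = 509 × 2^20 bytes = 533,725,184 bytes
1 GB = 10^9 bytes = 1,000,000,000 bytes
533,725,184 / 1,000,000,000 = 0.53 GB

0.53 GB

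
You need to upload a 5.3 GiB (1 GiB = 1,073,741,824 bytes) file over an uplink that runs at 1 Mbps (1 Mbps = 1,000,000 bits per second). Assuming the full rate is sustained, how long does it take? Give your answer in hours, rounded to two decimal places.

5.3 GiB = 5,690,831,667.2 bytes = 45,526,653,337.6 bits
1 Mbps = 1,000,000 bits/s
time = 45,526,653,337.6 / 1,000,000 = 45,526.6533 s
45,526.6533 s / 3600 = 12.65 hours

12.65 hours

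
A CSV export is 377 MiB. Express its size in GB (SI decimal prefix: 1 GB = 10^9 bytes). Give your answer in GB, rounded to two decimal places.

0.40 GB

377 MiB × 1,048,576 bytes/MiB = 395,313,152 bytes
1 GB = 1,000,000,000 bytes
395,313,152 / 1,000,000,000 = 0.40 GB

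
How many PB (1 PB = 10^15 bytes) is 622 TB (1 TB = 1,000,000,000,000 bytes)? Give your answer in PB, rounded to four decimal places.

622 TB = 622 × 10^12 bytes = 622,000,000,000,000 bytes
1 PB = 10^15 bytes = 1,000,000,000,000,000 bytes
622,000,000,000,000 / 1,000,000,000,000,000 = 0.6220 PB

0.6220 PB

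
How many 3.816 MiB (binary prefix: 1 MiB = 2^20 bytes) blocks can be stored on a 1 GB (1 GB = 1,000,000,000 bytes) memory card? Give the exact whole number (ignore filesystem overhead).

Capacity: 1 GB = 1,000,000,000 bytes
Per item: 3.816 MiB = 4,001,366.016 bytes
⌊1,000,000,000 / 4,001,366.016⌋ = 249

249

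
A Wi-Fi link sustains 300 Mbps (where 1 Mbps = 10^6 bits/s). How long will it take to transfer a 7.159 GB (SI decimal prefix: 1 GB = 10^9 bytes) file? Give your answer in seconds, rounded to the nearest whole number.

7.159 GB = 7,159,000,000 bytes = 57,272,000,000 bits
300 Mbps = 300,000,000 bits/s
time = 57,272,000,000 / 300,000,000 = 191 s

191 seconds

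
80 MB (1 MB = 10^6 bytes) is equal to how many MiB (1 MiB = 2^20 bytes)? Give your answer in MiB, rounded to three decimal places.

76.294 MiB

80 MB = 80 × 10^6 bytes = 80,000,000 bytes
1 MiB = 2^20 bytes = 1,048,576 bytes
80,000,000 / 1,048,576 = 76.294 MiB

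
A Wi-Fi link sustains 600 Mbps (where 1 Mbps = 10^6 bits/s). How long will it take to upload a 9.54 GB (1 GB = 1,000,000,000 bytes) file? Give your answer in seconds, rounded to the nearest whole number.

127 seconds

9.54 GB = 9,540,000,000 bytes = 76,320,000,000 bits
600 Mbps = 600,000,000 bits/s
time = 76,320,000,000 / 600,000,000 = 127 s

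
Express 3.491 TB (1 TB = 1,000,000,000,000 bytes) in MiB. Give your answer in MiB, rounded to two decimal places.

3,329,277.04 MiB

3.491 TB = 3.491 × 10^12 bytes = 3,491,000,000,000 bytes
1 MiB = 1,048,576 bytes
3,491,000,000,000 / 1,048,576 = 3,329,277.04 MiB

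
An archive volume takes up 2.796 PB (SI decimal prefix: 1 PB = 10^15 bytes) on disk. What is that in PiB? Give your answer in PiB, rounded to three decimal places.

2.483 PiB

2.796 PB = 2.796 × 10^15 bytes = 2,796,000,000,000,000 bytes
1 PiB = 1,125,899,906,842,624 bytes
2,796,000,000,000,000 / 1,125,899,906,842,624 = 2.483 PiB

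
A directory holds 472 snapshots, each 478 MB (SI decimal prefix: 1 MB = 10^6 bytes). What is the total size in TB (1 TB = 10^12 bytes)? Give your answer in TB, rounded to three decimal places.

Total = 472 × 478 MB = 225,616 MB
= 225,616 × 1,000,000 bytes = 225,616,000,000 bytes
1 TB = 1,000,000,000,000 bytes
225,616,000,000 / 1,000,000,000,000 = 0.226 TB

0.226 TB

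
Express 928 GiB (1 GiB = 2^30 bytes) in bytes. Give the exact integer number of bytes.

996,432,412,672 bytes

928 × 1,073,741,824 = 996,432,412,672 bytes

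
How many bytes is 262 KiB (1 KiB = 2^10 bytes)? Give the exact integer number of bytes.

262 × 1,024 = 268,288 bytes  (1 KiB = 2^10 bytes)

268,288 bytes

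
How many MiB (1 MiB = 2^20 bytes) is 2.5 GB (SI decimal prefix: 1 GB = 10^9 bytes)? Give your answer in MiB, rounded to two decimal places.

2,384.19 MiB

2.5 GB = 2.5 × 10^9 bytes = 2,500,000,000 bytes
1 MiB = 2^20 bytes = 1,048,576 bytes
2,500,000,000 / 1,048,576 = 2,384.19 MiB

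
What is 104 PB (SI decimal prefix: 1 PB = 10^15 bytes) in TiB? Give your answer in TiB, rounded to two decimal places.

94,587.45 TiB

104 PB = 104 × 10^15 bytes = 104,000,000,000,000,000 bytes
1 TiB = 2^40 bytes = 1,099,511,627,776 bytes
104,000,000,000,000,000 / 1,099,511,627,776 = 94,587.45 TiB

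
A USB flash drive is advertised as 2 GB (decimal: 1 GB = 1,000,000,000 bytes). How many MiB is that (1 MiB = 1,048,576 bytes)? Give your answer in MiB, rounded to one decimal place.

1,907.3 MiB

2 GB × 1,000,000,000 bytes/GB = 2,000,000,000 bytes
1 MiB = 2^20 bytes = 1,048,576 bytes
2,000,000,000 / 1,048,576 = 1,907.3 MiB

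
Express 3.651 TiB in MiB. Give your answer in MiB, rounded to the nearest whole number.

3,828,351 MiB

3.651 TiB = 3.651 × 2^40 bytes = 4,014,316,953,010.176 bytes
1 MiB = 2^20 bytes = 1,048,576 bytes
4,014,316,953,010.176 / 1,048,576 = 3,828,351 MiB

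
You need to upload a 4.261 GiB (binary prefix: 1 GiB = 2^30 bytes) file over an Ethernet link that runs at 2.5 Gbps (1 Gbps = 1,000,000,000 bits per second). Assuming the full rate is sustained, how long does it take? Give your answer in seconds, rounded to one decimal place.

4.261 GiB = 4,575,213,912.064 bytes = 36,601,711,296.512 bits
2.5 Gbps = 2,500,000,000 bits/s
time = 36,601,711,296.512 / 2,500,000,000 = 14.6 s

14.6 seconds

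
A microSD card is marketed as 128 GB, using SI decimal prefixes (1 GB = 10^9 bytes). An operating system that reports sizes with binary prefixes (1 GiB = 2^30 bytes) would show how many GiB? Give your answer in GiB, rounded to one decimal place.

119.2 GiB

128 GB = 128 × 10^9 bytes = 128,000,000,000 bytes
1 GiB = 2^30 bytes = 1,073,741,824 bytes
128,000,000,000 / 1,073,741,824 = 119.2 GiB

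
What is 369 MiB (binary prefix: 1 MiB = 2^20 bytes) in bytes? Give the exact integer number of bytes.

386,924,544 bytes

369 × 1,048,576 = 386,924,544 bytes  (1 MiB = 2^20 bytes)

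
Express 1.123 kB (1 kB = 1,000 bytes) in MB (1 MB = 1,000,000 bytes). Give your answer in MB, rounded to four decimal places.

0.0011 MB

1.123 kB = 1.123 × 10^3 bytes = 1,123 bytes
1 MB = 1,000,000 bytes
1,123 / 1,000,000 = 0.0011 MB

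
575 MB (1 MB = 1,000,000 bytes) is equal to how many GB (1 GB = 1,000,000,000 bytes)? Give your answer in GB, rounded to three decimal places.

575 MB = 575 × 10^6 bytes = 575,000,000 bytes
1 GB = 1,000,000,000 bytes
575,000,000 / 1,000,000,000 = 0.575 GB

0.575 GB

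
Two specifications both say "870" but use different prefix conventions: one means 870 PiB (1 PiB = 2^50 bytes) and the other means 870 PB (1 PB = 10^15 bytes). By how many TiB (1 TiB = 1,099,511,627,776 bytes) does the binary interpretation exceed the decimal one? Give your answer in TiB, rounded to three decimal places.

870 PiB = 870 × 1,125,899,906,842,624 = 979,532,918,953,082,880 bytes
870 PB = 870 × 1,000,000,000,000,000 = 870,000,000,000,000,000 bytes
difference = 109,532,918,953,082,880 bytes
109,532,918,953,082,880 / 1,099,511,627,776 = 99,619.609 TiB

99,619.609 TiB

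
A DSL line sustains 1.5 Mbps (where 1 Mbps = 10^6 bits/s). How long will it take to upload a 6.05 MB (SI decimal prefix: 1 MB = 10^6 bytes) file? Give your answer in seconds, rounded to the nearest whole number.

6.05 MB = 6,050,000 bytes = 48,400,000 bits
1.5 Mbps = 1,500,000 bits/s
time = 48,400,000 / 1,500,000 = 32 s

32 seconds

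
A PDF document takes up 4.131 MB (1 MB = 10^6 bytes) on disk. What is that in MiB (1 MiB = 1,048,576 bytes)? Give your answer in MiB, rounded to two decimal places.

3.94 MiB

4.131 MB = 4.131 × 10^6 bytes = 4,131,000 bytes
1 MiB = 2^20 bytes = 1,048,576 bytes
4,131,000 / 1,048,576 = 3.94 MiB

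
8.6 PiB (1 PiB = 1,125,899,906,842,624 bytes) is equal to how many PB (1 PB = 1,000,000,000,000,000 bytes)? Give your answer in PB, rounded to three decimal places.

8.6 PiB = 8.6 × 2^50 bytes = 9,682,739,198,846,566.4 bytes
1 PB = 10^15 bytes = 1,000,000,000,000,000 bytes
9,682,739,198,846,566.4 / 1,000,000,000,000,000 = 9.683 PB

9.683 PB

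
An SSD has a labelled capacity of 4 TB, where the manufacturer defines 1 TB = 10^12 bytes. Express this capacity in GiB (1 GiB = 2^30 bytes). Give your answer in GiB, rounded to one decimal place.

4 TB = 4 × 10^12 bytes = 4,000,000,000,000 bytes
1 GiB = 1,073,741,824 bytes
4,000,000,000,000 / 1,073,741,824 = 3,725.3 GiB

3,725.3 GiB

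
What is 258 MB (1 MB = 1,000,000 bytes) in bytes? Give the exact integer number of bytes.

258 × 1,000,000 = 258,000,000 bytes  (1 MB = 10^6 bytes)

258,000,000 bytes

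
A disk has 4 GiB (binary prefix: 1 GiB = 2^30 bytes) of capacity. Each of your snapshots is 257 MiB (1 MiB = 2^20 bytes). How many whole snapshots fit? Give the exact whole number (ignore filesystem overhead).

15

Capacity: 4 GiB = 4,294,967,296 bytes
Per item: 257 MiB = 269,484,032 bytes
⌊4,294,967,296 / 269,484,032⌋ = 15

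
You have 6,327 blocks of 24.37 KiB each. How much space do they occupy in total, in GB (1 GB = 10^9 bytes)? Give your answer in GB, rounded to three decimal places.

0.158 GB

Total = 6,327 × 24.37 KiB = 154188.99 KiB
= 154188.99 × 1,024 bytes = 157,889,525.76 bytes
1 GB = 1,000,000,000 bytes
157,889,525.76 / 1,000,000,000 = 0.158 GB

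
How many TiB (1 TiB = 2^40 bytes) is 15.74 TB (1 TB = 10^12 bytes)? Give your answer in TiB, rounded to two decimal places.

15.74 TB = 15.74 × 10^12 bytes = 15,740,000,000,000 bytes
1 TiB = 1,099,511,627,776 bytes
15,740,000,000,000 / 1,099,511,627,776 = 14.32 TiB

14.32 TiB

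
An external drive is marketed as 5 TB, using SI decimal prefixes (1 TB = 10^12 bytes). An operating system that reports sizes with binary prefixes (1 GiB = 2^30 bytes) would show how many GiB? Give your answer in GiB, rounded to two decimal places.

4,656.61 GiB

5 TB = 5 × 10^12 bytes = 5,000,000,000,000 bytes
1 GiB = 2^30 bytes = 1,073,741,824 bytes
5,000,000,000,000 / 1,073,741,824 = 4,656.61 GiB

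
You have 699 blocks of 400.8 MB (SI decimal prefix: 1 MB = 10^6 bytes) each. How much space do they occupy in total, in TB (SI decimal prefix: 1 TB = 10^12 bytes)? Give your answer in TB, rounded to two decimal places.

Total = 699 × 400.8 MB = 280159.2 MB
= 280159.2 × 1,000,000 bytes = 280,159,200,000 bytes
1 TB = 1,000,000,000,000 bytes
280,159,200,000 / 1,000,000,000,000 = 0.28 TB

0.28 TB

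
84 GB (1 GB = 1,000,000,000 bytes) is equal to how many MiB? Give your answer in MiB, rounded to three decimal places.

84 GB = 84 × 10^9 bytes = 84,000,000,000 bytes
1 MiB = 2^20 bytes = 1,048,576 bytes
84,000,000,000 / 1,048,576 = 80,108.643 MiB

80,108.643 MiB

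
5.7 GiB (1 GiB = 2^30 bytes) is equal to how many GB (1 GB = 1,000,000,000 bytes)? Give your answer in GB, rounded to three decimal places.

5.7 GiB × 1,073,741,824 bytes/GiB = 6,120,328,396.8 bytes
1 GB = 1,000,000,000 bytes
6,120,328,396.8 / 1,000,000,000 = 6.120 GB

6.120 GB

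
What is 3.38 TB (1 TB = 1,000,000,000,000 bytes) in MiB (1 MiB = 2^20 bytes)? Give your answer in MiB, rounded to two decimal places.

3.38 TB = 3.38 × 10^12 bytes = 3,380,000,000,000 bytes
1 MiB = 2^20 bytes = 1,048,576 bytes
3,380,000,000,000 / 1,048,576 = 3,223,419.19 MiB

3,223,419.19 MiB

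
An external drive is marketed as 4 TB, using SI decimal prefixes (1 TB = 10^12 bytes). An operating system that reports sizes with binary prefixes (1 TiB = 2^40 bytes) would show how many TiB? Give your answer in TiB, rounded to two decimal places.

4 TB = 4 × 10^12 bytes = 4,000,000,000,000 bytes
1 TiB = 1,099,511,627,776 bytes
4,000,000,000,000 / 1,099,511,627,776 = 3.64 TiB

3.64 TiB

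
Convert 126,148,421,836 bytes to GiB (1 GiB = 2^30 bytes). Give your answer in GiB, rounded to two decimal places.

126,148,421,836 bytes given.
1 GiB = 2^30 bytes = 1,073,741,824 bytes
126,148,421,836 / 1,073,741,824 = 117.48 GiB

117.48 GiB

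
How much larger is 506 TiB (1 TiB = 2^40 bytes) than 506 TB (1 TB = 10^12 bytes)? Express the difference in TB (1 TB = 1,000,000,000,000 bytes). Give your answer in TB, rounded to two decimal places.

50.35 TB

506 TiB = 506 × 1,099,511,627,776 = 556,352,883,654,656 bytes
506 TB = 506 × 1,000,000,000,000 = 506,000,000,000,000 bytes
difference = 50,352,883,654,656 bytes
50,352,883,654,656 / 1,000,000,000,000 = 50.35 TB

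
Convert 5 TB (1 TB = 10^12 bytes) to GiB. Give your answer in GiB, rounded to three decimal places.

5 TB × 1,000,000,000,000 bytes/TB = 5,000,000,000,000 bytes
1 GiB = 2^30 bytes = 1,073,741,824 bytes
5,000,000,000,000 / 1,073,741,824 = 4,656.613 GiB

4,656.613 GiB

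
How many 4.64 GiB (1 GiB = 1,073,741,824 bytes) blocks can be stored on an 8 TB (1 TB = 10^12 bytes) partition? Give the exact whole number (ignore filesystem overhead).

1,605

Capacity: 8 TB = 8,000,000,000,000 bytes
Per item: 4.64 GiB = 4,982,162,063.36 bytes
⌊8,000,000,000,000 / 4,982,162,063.36⌋ = 1,605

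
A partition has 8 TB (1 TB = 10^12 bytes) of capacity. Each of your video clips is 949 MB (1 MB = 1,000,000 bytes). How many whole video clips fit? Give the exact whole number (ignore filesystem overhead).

8,429

Capacity: 8 TB = 8,000,000,000,000 bytes
Per item: 949 MB = 949,000,000 bytes
⌊8,000,000,000,000 / 949,000,000⌋ = 8,429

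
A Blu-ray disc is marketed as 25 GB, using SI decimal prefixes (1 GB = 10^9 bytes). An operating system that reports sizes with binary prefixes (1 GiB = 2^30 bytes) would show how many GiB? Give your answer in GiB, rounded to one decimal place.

23.3 GiB

25 GB = 25 × 10^9 bytes = 25,000,000,000 bytes
1 GiB = 2^30 bytes = 1,073,741,824 bytes
25,000,000,000 / 1,073,741,824 = 23.3 GiB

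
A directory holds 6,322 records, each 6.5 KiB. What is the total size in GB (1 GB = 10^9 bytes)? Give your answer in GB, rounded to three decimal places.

Total = 6,322 × 6.5 KiB = 41,093 KiB
= 41,093 × 1,024 bytes = 42,079,232 bytes
1 GB = 1,000,000,000 bytes
42,079,232 / 1,000,000,000 = 0.042 GB

0.042 GB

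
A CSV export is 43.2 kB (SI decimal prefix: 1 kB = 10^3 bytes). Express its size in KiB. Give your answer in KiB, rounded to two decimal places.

43.2 kB = 43.2 × 10^3 bytes = 43,200 bytes
1 KiB = 1,024 bytes
43,200 / 1,024 = 42.19 KiB

42.19 KiB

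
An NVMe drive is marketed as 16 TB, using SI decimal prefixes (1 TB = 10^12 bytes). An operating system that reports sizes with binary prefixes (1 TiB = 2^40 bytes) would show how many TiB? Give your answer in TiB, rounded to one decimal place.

16 TB = 16 × 10^12 bytes = 16,000,000,000,000 bytes
1 TiB = 2^40 bytes = 1,099,511,627,776 bytes
16,000,000,000,000 / 1,099,511,627,776 = 14.6 TiB

14.6 TiB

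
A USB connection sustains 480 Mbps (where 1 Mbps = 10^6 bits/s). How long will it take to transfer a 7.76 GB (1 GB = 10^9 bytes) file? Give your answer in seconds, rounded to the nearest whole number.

7.76 GB = 7,760,000,000 bytes = 62,080,000,000 bits
480 Mbps = 480,000,000 bits/s
time = 62,080,000,000 / 480,000,000 = 129 s

129 seconds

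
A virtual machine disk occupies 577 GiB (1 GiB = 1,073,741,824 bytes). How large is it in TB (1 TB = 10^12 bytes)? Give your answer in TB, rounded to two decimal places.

577 GiB × 1,073,741,824 bytes/GiB = 619,549,032,448 bytes
1 TB = 10^12 bytes = 1,000,000,000,000 bytes
619,549,032,448 / 1,000,000,000,000 = 0.62 TB

0.62 TB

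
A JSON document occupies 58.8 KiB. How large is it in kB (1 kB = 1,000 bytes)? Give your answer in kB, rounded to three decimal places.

60.211 kB

58.8 KiB = 58.8 × 2^10 bytes = 60,211.2 bytes
1 kB = 10^3 bytes = 1,000 bytes
60,211.2 / 1,000 = 60.211 kB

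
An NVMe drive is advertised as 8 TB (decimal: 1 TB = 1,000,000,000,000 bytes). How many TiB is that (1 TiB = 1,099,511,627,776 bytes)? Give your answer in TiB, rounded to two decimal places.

8 TB = 8 × 10^12 bytes = 8,000,000,000,000 bytes
1 TiB = 1,099,511,627,776 bytes
8,000,000,000,000 / 1,099,511,627,776 = 7.28 TiB

7.28 TiB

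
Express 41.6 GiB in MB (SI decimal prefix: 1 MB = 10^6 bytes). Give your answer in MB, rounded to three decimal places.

44,667.660 MB

41.6 GiB × 1,073,741,824 bytes/GiB = 44,667,659,878.4 bytes
1 MB = 1,000,000 bytes
44,667,659,878.4 / 1,000,000 = 44,667.660 MB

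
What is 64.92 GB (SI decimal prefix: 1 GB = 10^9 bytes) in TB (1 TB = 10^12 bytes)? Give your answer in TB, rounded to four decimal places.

64.92 GB × 1,000,000,000 bytes/GB = 64,920,000,000 bytes
1 TB = 10^12 bytes = 1,000,000,000,000 bytes
64,920,000,000 / 1,000,000,000,000 = 0.0649 TB

0.0649 TB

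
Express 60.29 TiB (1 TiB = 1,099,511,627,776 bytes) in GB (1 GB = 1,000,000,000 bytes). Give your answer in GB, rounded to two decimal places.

60.29 TiB = 60.29 × 2^40 bytes = 66,289,556,038,615.04 bytes
1 GB = 1,000,000,000 bytes
66,289,556,038,615.04 / 1,000,000,000 = 66,289.56 GB

66,289.56 GB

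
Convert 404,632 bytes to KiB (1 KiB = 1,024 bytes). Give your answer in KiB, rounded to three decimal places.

404,632 bytes given.
1 KiB = 2^10 bytes = 1,024 bytes
404,632 / 1,024 = 395.148 KiB

395.148 KiB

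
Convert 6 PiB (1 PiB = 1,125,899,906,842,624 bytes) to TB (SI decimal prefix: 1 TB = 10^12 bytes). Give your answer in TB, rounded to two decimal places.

6,755.40 TB

6 PiB = 6 × 2^50 bytes = 6,755,399,441,055,744 bytes
1 TB = 1,000,000,000,000 bytes
6,755,399,441,055,744 / 1,000,000,000,000 = 6,755.40 TB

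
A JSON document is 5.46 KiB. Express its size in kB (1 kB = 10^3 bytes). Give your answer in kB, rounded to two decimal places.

5.59 kB

5.46 KiB × 1,024 bytes/KiB = 5,591.04 bytes
1 kB = 1,000 bytes
5,591.04 / 1,000 = 5.59 kB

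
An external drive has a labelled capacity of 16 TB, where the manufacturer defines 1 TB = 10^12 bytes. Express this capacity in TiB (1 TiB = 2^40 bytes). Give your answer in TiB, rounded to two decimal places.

16 TB = 16 × 10^12 bytes = 16,000,000,000,000 bytes
1 TiB = 1,099,511,627,776 bytes
16,000,000,000,000 / 1,099,511,627,776 = 14.55 TiB

14.55 TiB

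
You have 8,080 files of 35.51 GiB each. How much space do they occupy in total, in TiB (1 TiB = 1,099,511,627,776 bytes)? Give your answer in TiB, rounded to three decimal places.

Total = 8,080 × 35.51 GiB = 286920.8 GiB
= 286920.8 × 1,073,741,824 bytes = 308,078,863,135,539.2 bytes
1 TiB = 1,099,511,627,776 bytes
308,078,863,135,539.2 / 1,099,511,627,776 = 280.196 TiB

280.196 TiB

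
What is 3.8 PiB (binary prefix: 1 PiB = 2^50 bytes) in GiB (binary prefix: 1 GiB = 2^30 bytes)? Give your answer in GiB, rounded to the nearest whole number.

3,984,589 GiB

3.8 PiB × 1,125,899,906,842,624 bytes/PiB = 4,278,419,646,001,971.2 bytes
1 GiB = 1,073,741,824 bytes
4,278,419,646,001,971.2 / 1,073,741,824 = 3,984,589 GiB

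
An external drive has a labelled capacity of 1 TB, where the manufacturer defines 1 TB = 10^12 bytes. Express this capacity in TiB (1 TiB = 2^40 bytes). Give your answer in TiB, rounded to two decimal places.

1 TB × 1,000,000,000,000 bytes/TB = 1,000,000,000,000 bytes
1 TiB = 2^40 bytes = 1,099,511,627,776 bytes
1,000,000,000,000 / 1,099,511,627,776 = 0.91 TiB

0.91 TiB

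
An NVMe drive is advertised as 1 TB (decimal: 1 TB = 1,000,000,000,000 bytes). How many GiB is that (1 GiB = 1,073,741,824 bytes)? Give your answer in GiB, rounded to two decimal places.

1 TB = 1 × 10^12 bytes = 1,000,000,000,000 bytes
1 GiB = 1,073,741,824 bytes
1,000,000,000,000 / 1,073,741,824 = 931.32 GiB

931.32 GiB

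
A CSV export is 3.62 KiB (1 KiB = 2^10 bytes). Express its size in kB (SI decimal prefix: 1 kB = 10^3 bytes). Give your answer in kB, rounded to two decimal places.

3.71 kB

3.62 KiB = 3.62 × 2^10 bytes = 3,706.88 bytes
1 kB = 10^3 bytes = 1,000 bytes
3,706.88 / 1,000 = 3.71 kB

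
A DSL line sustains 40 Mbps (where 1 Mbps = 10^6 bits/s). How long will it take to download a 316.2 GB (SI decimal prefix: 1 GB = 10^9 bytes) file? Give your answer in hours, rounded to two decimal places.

316.2 GB = 316,200,000,000 bytes = 2,529,600,000,000 bits
40 Mbps = 40,000,000 bits/s
time = 2,529,600,000,000 / 40,000,000 = 63,240.0000 s
63,240.0000 s / 3600 = 17.57 hours

17.57 hours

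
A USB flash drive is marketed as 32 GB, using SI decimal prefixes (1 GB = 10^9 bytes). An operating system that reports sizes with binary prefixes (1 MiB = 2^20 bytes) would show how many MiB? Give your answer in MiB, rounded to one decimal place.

30,517.6 MiB

32 GB × 1,000,000,000 bytes/GB = 32,000,000,000 bytes
1 MiB = 1,048,576 bytes
32,000,000,000 / 1,048,576 = 30,517.6 MiB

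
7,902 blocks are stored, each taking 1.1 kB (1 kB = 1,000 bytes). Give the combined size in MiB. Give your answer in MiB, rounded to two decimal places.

Total = 7,902 × 1.1 kB = 8692.2 kB
= 8692.2 × 1,000 bytes = 8,692,200 bytes
1 MiB = 1,048,576 bytes
8,692,200 / 1,048,576 = 8.29 MiB

8.29 MiB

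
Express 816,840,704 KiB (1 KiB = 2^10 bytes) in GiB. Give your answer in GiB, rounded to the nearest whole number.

779 GiB

816,840,704 KiB = 816,840,704 × 2^10 bytes = 836,444,880,896 bytes
1 GiB = 1,073,741,824 bytes
836,444,880,896 / 1,073,741,824 = 779 GiB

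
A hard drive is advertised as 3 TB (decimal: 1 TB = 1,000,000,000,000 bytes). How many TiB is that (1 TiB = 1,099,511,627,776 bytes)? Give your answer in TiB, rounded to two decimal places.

3 TB = 3 × 10^12 bytes = 3,000,000,000,000 bytes
1 TiB = 1,099,511,627,776 bytes
3,000,000,000,000 / 1,099,511,627,776 = 2.73 TiB

2.73 TiB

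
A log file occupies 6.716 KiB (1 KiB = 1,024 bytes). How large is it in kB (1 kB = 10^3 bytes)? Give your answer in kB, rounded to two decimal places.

6.716 KiB = 6.716 × 2^10 bytes = 6,877.184 bytes
1 kB = 1,000 bytes
6,877.184 / 1,000 = 6.88 kB

6.88 kB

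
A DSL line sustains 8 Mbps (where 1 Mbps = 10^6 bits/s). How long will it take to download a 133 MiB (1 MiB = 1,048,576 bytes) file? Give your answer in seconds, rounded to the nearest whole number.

133 MiB = 139,460,608 bytes = 1,115,684,864 bits
8 Mbps = 8,000,000 bits/s
time = 1,115,684,864 / 8,000,000 = 139 s

139 seconds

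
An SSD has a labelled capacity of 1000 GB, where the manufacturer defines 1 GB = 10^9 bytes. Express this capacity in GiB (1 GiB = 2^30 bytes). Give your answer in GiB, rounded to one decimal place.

1000 GB = 1000 × 10^9 bytes = 1,000,000,000,000 bytes
1 GiB = 2^30 bytes = 1,073,741,824 bytes
1,000,000,000,000 / 1,073,741,824 = 931.3 GiB

931.3 GiB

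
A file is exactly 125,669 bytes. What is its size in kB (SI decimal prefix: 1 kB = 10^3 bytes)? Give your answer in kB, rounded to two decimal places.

125.67 kB

125,669 bytes given.
1 kB = 10^3 bytes = 1,000 bytes
125,669 / 1,000 = 125.67 kB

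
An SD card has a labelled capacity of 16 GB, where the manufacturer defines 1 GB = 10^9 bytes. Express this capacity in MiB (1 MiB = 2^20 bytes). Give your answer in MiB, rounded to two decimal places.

16 GB × 1,000,000,000 bytes/GB = 16,000,000,000 bytes
1 MiB = 2^20 bytes = 1,048,576 bytes
16,000,000,000 / 1,048,576 = 15,258.79 MiB

15,258.79 MiB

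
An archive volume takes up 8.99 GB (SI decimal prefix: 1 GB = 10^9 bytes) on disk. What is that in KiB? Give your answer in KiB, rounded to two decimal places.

8.99 GB × 1,000,000,000 bytes/GB = 8,990,000,000 bytes
1 KiB = 1,024 bytes
8,990,000,000 / 1,024 = 8,779,296.88 KiB

8,779,296.88 KiB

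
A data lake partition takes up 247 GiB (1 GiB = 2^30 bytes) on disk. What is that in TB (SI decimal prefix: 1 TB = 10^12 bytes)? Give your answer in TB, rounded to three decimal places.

247 GiB × 1,073,741,824 bytes/GiB = 265,214,230,528 bytes
1 TB = 10^12 bytes = 1,000,000,000,000 bytes
265,214,230,528 / 1,000,000,000,000 = 0.265 TB

0.265 TB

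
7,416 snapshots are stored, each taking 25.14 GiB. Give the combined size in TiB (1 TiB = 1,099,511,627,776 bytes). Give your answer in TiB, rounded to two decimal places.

Total = 7,416 × 25.14 GiB = 186438.24 GiB
= 186438.24 × 1,073,741,824 bytes = 200,186,535,880,949.76 bytes
1 TiB = 1,099,511,627,776 bytes
200,186,535,880,949.76 / 1,099,511,627,776 = 182.07 TiB

182.07 TiB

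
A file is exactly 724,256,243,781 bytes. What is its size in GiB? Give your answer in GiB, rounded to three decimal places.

724,256,243,781 bytes given.
1 GiB = 2^30 bytes = 1,073,741,824 bytes
724,256,243,781 / 1,073,741,824 = 674.516 GiB

674.516 GiB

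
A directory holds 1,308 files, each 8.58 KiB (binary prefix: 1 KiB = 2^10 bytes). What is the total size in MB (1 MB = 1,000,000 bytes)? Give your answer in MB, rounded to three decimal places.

11.492 MB

Total = 1,308 × 8.58 KiB = 11222.64 KiB
= 11222.64 × 1,024 bytes = 11,491,983.36 bytes
1 MB = 1,000,000 bytes
11,491,983.36 / 1,000,000 = 11.492 MB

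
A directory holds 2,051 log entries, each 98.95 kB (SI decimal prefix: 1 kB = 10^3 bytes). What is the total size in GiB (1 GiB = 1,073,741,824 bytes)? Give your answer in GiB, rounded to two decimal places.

0.19 GiB

Total = 2,051 × 98.95 kB = 202946.45 kB
= 202946.45 × 1,000 bytes = 202,946,450 bytes
1 GiB = 1,073,741,824 bytes
202,946,450 / 1,073,741,824 = 0.19 GiB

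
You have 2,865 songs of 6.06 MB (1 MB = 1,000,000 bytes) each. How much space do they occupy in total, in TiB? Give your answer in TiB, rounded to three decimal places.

0.016 TiB

Total = 2,865 × 6.06 MB = 17361.9 MB
= 17361.9 × 1,000,000 bytes = 17,361,900,000 bytes
1 TiB = 1,099,511,627,776 bytes
17,361,900,000 / 1,099,511,627,776 = 0.016 TiB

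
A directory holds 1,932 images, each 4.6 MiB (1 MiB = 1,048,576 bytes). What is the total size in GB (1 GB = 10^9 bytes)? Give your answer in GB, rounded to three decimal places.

9.319 GB

Total = 1,932 × 4.6 MiB = 8887.2 MiB
= 8887.2 × 1,048,576 bytes = 9,318,904,627.2 bytes
1 GB = 1,000,000,000 bytes
9,318,904,627.2 / 1,000,000,000 = 9.319 GB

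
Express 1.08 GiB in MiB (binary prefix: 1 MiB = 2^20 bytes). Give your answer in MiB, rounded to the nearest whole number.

1,106 MiB

1.08 GiB = 1.08 × 2^30 bytes = 1,159,641,169.92 bytes
1 MiB = 2^20 bytes = 1,048,576 bytes
1,159,641,169.92 / 1,048,576 = 1,106 MiB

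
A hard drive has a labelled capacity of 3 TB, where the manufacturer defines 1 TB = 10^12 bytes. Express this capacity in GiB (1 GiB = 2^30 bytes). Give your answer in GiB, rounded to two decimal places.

3 TB = 3 × 10^12 bytes = 3,000,000,000,000 bytes
1 GiB = 1,073,741,824 bytes
3,000,000,000,000 / 1,073,741,824 = 2,793.97 GiB

2,793.97 GiB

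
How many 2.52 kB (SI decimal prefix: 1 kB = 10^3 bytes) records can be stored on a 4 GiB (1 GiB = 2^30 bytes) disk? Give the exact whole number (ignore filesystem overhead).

Capacity: 4 GiB = 4,294,967,296 bytes
Per item: 2.52 kB = 2,520 bytes
⌊4,294,967,296 / 2,520⌋ = 1,704,352

1,704,352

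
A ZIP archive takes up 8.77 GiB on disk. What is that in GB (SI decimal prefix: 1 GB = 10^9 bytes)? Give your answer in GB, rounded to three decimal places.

9.417 GB

8.77 GiB = 8.77 × 2^30 bytes = 9,416,715,796.48 bytes
1 GB = 1,000,000,000 bytes
9,416,715,796.48 / 1,000,000,000 = 9.417 GB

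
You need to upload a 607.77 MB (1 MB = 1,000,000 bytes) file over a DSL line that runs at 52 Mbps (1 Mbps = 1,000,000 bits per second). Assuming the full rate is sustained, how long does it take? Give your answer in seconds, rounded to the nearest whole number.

94 seconds

607.77 MB = 607,770,000 bytes = 4,862,160,000 bits
52 Mbps = 52,000,000 bits/s
time = 4,862,160,000 / 52,000,000 = 94 s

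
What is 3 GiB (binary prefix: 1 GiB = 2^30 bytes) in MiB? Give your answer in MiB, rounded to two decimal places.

3,072.00 MiB

3 GiB = 3 × 2^30 bytes = 3,221,225,472 bytes
1 MiB = 1,048,576 bytes
3,221,225,472 / 1,048,576 = 3,072.00 MiB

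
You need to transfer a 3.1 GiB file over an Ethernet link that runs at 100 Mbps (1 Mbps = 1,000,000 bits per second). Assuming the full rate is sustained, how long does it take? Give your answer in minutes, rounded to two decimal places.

4.44 minutes

3.1 GiB = 3,328,599,654.4 bytes = 26,628,797,235.2 bits
100 Mbps = 100,000,000 bits/s
time = 26,628,797,235.2 / 100,000,000 = 266.288 s
266.288 s / 60 = 4.44 minutes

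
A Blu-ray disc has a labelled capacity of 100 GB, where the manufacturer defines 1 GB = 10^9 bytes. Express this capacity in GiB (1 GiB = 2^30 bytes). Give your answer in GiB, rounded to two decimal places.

100 GB × 1,000,000,000 bytes/GB = 100,000,000,000 bytes
1 GiB = 1,073,741,824 bytes
100,000,000,000 / 1,073,741,824 = 93.13 GiB

93.13 GiB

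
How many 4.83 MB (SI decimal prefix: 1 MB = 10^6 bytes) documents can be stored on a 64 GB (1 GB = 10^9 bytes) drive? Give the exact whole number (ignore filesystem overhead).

Capacity: 64 GB = 64,000,000,000 bytes
Per item: 4.83 MB = 4,830,000 bytes
⌊64,000,000,000 / 4,830,000⌋ = 13,250

13,250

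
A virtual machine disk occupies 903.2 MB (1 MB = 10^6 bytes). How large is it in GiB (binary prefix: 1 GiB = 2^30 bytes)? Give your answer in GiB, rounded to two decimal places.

903.2 MB × 1,000,000 bytes/MB = 903,200,000 bytes
1 GiB = 1,073,741,824 bytes
903,200,000 / 1,073,741,824 = 0.84 GiB

0.84 GiB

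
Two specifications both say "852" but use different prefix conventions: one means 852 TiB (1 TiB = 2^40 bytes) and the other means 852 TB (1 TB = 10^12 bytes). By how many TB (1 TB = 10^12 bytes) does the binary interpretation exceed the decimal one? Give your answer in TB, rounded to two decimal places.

84.78 TB

852 TiB = 852 × 1,099,511,627,776 = 936,783,906,865,152 bytes
852 TB = 852 × 1,000,000,000,000 = 852,000,000,000,000 bytes
difference = 84,783,906,865,152 bytes
84,783,906,865,152 / 1,000,000,000,000 = 84.78 TB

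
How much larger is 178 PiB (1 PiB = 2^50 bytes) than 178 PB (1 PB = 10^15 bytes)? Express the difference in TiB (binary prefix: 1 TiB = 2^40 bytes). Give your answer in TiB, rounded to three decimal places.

20,381.943 TiB

178 PiB = 178 × 1,125,899,906,842,624 = 200,410,183,417,987,072 bytes
178 PB = 178 × 1,000,000,000,000,000 = 178,000,000,000,000,000 bytes
difference = 22,410,183,417,987,072 bytes
22,410,183,417,987,072 / 1,099,511,627,776 = 20,381.943 TiB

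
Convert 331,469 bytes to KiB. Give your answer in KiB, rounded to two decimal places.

331,469 bytes given.
1 KiB = 1,024 bytes
331,469 / 1,024 = 323.70 KiB

323.70 KiB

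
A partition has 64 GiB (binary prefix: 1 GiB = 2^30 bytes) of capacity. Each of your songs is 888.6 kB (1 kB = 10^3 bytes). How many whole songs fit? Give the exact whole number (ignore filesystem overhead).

Capacity: 64 GiB = 68,719,476,736 bytes
Per item: 888.6 kB = 888,600 bytes
⌊68,719,476,736 / 888,600⌋ = 77,334

77,334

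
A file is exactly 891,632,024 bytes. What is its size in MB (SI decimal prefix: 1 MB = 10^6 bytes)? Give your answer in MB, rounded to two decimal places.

891.63 MB

891,632,024 bytes given.
1 MB = 1,000,000 bytes
891,632,024 / 1,000,000 = 891.63 MB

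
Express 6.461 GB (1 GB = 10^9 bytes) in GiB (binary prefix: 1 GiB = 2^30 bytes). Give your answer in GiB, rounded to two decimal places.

6.461 GB × 1,000,000,000 bytes/GB = 6,461,000,000 bytes
1 GiB = 2^30 bytes = 1,073,741,824 bytes
6,461,000,000 / 1,073,741,824 = 6.02 GiB

6.02 GiB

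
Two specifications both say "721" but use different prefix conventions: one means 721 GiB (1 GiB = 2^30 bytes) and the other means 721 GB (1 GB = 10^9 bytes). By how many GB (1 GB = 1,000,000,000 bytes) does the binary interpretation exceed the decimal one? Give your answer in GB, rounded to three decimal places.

53.168 GB

721 GiB = 721 × 1,073,741,824 = 774,167,855,104 bytes
721 GB = 721 × 1,000,000,000 = 721,000,000,000 bytes
difference = 53,167,855,104 bytes
53,167,855,104 / 1,000,000,000 = 53.168 GB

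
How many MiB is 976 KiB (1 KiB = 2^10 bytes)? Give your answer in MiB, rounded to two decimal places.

0.95 MiB

976 KiB × 1,024 bytes/KiB = 999,424 bytes
1 MiB = 1,048,576 bytes
999,424 / 1,048,576 = 0.95 MiB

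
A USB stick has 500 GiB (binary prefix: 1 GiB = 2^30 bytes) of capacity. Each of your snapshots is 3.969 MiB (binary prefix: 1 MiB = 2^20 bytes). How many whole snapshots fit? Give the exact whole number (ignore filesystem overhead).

Capacity: 500 GiB = 536,870,912,000 bytes
Per item: 3.969 MiB = 4,161,798.144 bytes
⌊536,870,912,000 / 4,161,798.144⌋ = 128,999

128,999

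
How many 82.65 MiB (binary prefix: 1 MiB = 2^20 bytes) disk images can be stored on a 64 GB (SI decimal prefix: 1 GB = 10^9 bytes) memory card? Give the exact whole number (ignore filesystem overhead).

Capacity: 64 GB = 64,000,000,000 bytes
Per item: 82.65 MiB = 86,664,806.4 bytes
⌊64,000,000,000 / 86,664,806.4⌋ = 738

738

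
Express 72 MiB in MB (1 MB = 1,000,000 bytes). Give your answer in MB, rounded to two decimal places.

72 MiB × 1,048,576 bytes/MiB = 75,497,472 bytes
1 MB = 10^6 bytes = 1,000,000 bytes
75,497,472 / 1,000,000 = 75.50 MB

75.50 MB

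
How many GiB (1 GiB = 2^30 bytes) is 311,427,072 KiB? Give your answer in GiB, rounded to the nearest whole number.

311,427,072 KiB × 1,024 bytes/KiB = 318,901,321,728 bytes
1 GiB = 1,073,741,824 bytes
318,901,321,728 / 1,073,741,824 = 297 GiB

297 GiB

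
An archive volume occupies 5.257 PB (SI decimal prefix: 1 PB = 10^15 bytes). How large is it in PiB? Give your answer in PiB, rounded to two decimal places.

5.257 PB × 1,000,000,000,000,000 bytes/PB = 5,257,000,000,000,000 bytes
1 PiB = 2^50 bytes = 1,125,899,906,842,624 bytes
5,257,000,000,000,000 / 1,125,899,906,842,624 = 4.67 PiB

4.67 PiB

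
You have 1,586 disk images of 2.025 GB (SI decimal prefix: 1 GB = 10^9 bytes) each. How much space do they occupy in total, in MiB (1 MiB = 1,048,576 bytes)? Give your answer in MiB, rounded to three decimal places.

3,062,868.118 MiB

Total = 1,586 × 2.025 GB = 3211.65 GB
= 3211.65 × 1,000,000,000 bytes = 3,211,650,000,000 bytes
1 MiB = 1,048,576 bytes
3,211,650,000,000 / 1,048,576 = 3,062,868.118 MiB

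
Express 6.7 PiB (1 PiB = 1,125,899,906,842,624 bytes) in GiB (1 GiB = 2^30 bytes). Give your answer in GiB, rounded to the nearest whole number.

6.7 PiB = 6.7 × 2^50 bytes = 7,543,529,375,845,580.8 bytes
1 GiB = 2^30 bytes = 1,073,741,824 bytes
7,543,529,375,845,580.8 / 1,073,741,824 = 7,025,459 GiB

7,025,459 GiB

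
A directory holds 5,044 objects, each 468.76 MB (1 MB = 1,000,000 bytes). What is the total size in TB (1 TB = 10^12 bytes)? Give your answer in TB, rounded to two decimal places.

Total = 5,044 × 468.76 MB = 2364425.44 MB
= 2364425.44 × 1,000,000 bytes = 2,364,425,440,000 bytes
1 TB = 1,000,000,000,000 bytes
2,364,425,440,000 / 1,000,000,000,000 = 2.36 TB

2.36 TB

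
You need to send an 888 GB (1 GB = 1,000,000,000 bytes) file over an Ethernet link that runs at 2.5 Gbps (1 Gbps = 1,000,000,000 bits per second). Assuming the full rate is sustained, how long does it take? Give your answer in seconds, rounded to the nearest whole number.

888 GB = 888,000,000,000 bytes = 7,104,000,000,000 bits
2.5 Gbps = 2,500,000,000 bits/s
time = 7,104,000,000,000 / 2,500,000,000 = 2,842 s

2,842 seconds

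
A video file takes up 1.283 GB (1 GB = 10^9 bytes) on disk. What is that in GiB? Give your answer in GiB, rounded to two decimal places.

1.283 GB × 1,000,000,000 bytes/GB = 1,283,000,000 bytes
1 GiB = 2^30 bytes = 1,073,741,824 bytes
1,283,000,000 / 1,073,741,824 = 1.19 GiB

1.19 GiB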